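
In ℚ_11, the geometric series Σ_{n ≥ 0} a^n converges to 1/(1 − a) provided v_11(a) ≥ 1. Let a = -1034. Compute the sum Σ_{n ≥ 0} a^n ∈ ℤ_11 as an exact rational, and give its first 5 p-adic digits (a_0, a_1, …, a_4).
Σ a^n = 1/(1 − a) = 1/1035;  first 5 digits = (1, 5, 5, 3, 1)

v_11(a) = 1 ≥ 1, so the series converges in ℤ_11 to 1/(1 − a) = 1/(1 − (-1034)) = 1/1035. Expand this rational in ℤ_11: compute digits iteratively via d_i = x_i mod 11, x_{i+1} = (x_i − d_i)/11. The first 5 digits are (1, 5, 5, 3, 1).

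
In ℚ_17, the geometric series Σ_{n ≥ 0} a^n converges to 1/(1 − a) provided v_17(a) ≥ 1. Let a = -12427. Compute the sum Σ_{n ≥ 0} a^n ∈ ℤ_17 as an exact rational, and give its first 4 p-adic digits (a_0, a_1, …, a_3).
Σ a^n = 1/(1 − a) = 1/12428;  first 4 digits = (1, 0, 8, 14)

v_17(a) = 2 ≥ 1, so the series converges in ℤ_17 to 1/(1 − a) = 1/(1 − (-12427)) = 1/12428. Expand this rational in ℤ_17: compute digits iteratively via d_i = x_i mod 17, x_{i+1} = (x_i − d_i)/17. The first 4 digits are (1, 0, 8, 14).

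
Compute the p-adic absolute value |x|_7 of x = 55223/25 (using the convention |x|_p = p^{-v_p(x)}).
|55223/25|_7 = 1/2401

Step 1 — compute v_7(x) by factoring powers of 7 out of the numerator and denominator: v_7(55223/25) = 4. Step 2 — apply |x|_p = p^{-v_p(x)} = 7^{-4} = 1/2401.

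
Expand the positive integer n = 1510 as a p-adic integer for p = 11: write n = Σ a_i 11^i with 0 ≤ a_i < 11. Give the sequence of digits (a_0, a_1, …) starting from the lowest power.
(a_0, a_1, …) = (3, 5, 1, 1)

Repeated division by 11 gives the digits low-to-high: 1510 = 3 + 5·11^1 + 1·11^2 + 1·11^3. Digit sequence: (3, 5, 1, 1).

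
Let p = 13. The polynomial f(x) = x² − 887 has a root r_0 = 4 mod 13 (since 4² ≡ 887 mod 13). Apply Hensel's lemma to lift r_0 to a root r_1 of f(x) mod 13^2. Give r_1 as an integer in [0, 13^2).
r_1 = 134 (mod 169)

Hensel's recurrence: r_{i+1} = r_i − f(r_i)·(f′(r_i))^{-1} mod 13^{i+2}, with f′(x) = 2x. Iterate:
  r_0 = 4 (mod 13)
  r_1 = 134 (mod 169)
Final: r_1 = 134, and one checks f(r_1) ≡ 0 mod 13^2.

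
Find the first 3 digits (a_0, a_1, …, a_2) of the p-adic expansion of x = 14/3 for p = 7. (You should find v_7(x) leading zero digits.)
(a_0, …, a_2) = (0, 3, 2)

v_7(14/3) = 1, so a_0 = ... = a_0 = 0. Factor out: x = 7^1 · u with u = 2/3 a unit in ℤ_7. Expand u iteratively via a_{v+i} = u_i mod 7, u_{i+1} = (u_i − a_{v+i})/7:
  u_0 = 2/3;  a_1 = 3;  u_1 = (u_0 − 3)/7 = -1/3
  u_1 = -1/3;  a_2 = 2;  u_2 = (u_1 − 2)/7 = -1/3
Digits: (0, 3, 2).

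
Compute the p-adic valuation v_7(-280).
v_7(-280) = 1

v_7(n) is the largest exponent k such that 7^k divides n. Factor out: -280 = -7^1 · 40. (Sign doesn't affect v_p.) So v_7(-280) = 1.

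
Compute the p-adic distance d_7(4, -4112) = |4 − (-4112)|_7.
d_7(4, -4112) = 1/343

Step 1 — x − y = 4 − (-4112) = 4116. Step 2 — v_7(4116) = 3 (factor: 4116 = (7^3 · 12); the sign does not affect v_p). Step 3 — |x − y|_7 = 7^{-3} = 1/343.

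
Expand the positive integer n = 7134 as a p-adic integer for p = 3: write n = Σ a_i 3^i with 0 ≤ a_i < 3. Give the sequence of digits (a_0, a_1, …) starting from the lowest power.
(a_0, a_1, …) = (0, 2, 0, 0, 1, 2, 0, 0, 1)

Repeated division by 3 gives the digits low-to-high: 7134 = 2·3^1 + 1·3^4 + 2·3^5 + 1·3^8. Digit sequence: (0, 2, 0, 0, 1, 2, 0, 0, 1).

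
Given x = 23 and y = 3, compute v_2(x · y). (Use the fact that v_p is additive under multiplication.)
v_2(69) = 0

v_p(x) = 0 (factor: 23 = 2^0 · 23); v_p(y) = 0 (factor: 3 = 2^0 · 3). Additivity: v_p(xy) = v_p(x) + v_p(y) = 0 + 0 = 0. (Direct check: xy = 69 = 2^0 · (69).)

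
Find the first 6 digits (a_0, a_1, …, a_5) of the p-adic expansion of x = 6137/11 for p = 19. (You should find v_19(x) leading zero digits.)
(a_0, …, a_5) = (0, 0, 5, 5, 17, 6)

v_19(6137/11) = 2, so a_0 = ... = a_1 = 0. Factor out: x = 19^2 · u with u = 17/11 a unit in ℤ_19. Expand u iteratively via a_{v+i} = u_i mod 19, u_{i+1} = (u_i − a_{v+i})/19:
  u_0 = 17/11;  a_2 = 5;  u_1 = (u_0 − 5)/19 = -2/11
  u_1 = -2/11;  a_3 = 5;  u_2 = (u_1 − 5)/19 = -3/11
  u_2 = -3/11;  a_4 = 17;  u_3 = (u_2 − 17)/19 = -10/11
  u_3 = -10/11;  a_5 = 6;  u_4 = (u_3 − 6)/19 = -4/11
Digits: (0, 0, 5, 5, 17, 6).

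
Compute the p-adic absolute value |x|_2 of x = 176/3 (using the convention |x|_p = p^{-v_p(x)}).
|176/3|_2 = 1/16

Step 1 — compute v_2(x) by factoring powers of 2 out of the numerator and denominator: v_2(176/3) = 4. Step 2 — apply |x|_p = p^{-v_p(x)} = 2^{-4} = 1/16.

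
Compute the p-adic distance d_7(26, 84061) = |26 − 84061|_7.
d_7(26, 84061) = 1/16807

Step 1 — x − y = 26 − 84061 = -84035. Step 2 — v_7(-84035) = 5 (factor: -84035 = −(7^5 · 5); the sign does not affect v_p). Step 3 — |x − y|_7 = 7^{-5} = 1/16807.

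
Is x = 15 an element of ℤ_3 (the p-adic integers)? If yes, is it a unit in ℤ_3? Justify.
x ∈ ℤ_3 but not a unit; v_3(x) = 1 > 0

ℤ_3 = {x ∈ ℚ_3 : v_3(x) ≥ 0} and ℤ_3^× = {x ∈ ℤ_3 : v_3(x) = 0}. Here v_3(15) = v_3(num) − v_3(den) = 1; compare against these criteria.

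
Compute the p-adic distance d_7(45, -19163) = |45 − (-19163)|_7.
d_7(45, -19163) = 1/2401

Step 1 — x − y = 45 − (-19163) = 19208. Step 2 — v_7(19208) = 4 (factor: 19208 = (7^4 · 8); the sign does not affect v_p). Step 3 — |x − y|_7 = 7^{-4} = 1/2401.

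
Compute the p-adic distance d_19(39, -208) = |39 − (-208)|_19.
d_19(39, -208) = 1/19

Step 1 — x − y = 39 − (-208) = 247. Step 2 — v_19(247) = 1 (factor: 247 = (19^1 · 13); the sign does not affect v_p). Step 3 — |x − y|_19 = 19^{-1} = 1/19.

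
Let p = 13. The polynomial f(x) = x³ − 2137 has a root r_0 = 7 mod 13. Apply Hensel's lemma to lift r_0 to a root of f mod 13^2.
r_1 = 33 (mod 169)

Hensel: r_{i+1} = r_i − f(r_i)/f′(r_i) mod 13^{i+2}, where f′(x) = 3x². Iterate:
  r_0 = 7 (mod 13)
  r_1 = 33 (mod 169)
Final: r = 33 with f(r) ≡ 0 mod 13^2.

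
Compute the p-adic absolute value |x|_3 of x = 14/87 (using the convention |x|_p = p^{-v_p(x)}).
|14/87|_3 = 3

Step 1 — compute v_3(x) by factoring powers of 3 out of the numerator and denominator: v_3(14/87) = -1. Step 2 — apply |x|_p = p^{-v_p(x)} = 3^{1} = 3.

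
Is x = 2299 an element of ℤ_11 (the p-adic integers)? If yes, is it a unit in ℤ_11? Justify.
x ∈ ℤ_11 but not a unit; v_11(x) = 2 > 0

ℤ_11 = {x ∈ ℚ_11 : v_11(x) ≥ 0} and ℤ_11^× = {x ∈ ℤ_11 : v_11(x) = 0}. Here v_11(2299) = v_11(num) − v_11(den) = 2; compare against these criteria.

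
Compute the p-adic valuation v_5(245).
v_5(245) = 1

v_5(n) is the largest exponent k such that 5^k divides n. Factor out: 245 = 5^1 · 49. (Sign doesn't affect v_p.) So v_5(245) = 1.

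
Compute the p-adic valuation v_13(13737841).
v_13(13737841) = 5

v_13(n) is the largest exponent k such that 13^k divides n. Factor out: 13737841 = 13^5 · 37. (Sign doesn't affect v_p.) So v_13(13737841) = 5.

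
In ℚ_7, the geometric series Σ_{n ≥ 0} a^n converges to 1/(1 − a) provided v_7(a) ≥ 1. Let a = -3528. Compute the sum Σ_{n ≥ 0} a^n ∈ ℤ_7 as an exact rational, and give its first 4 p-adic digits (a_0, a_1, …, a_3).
Σ a^n = 1/(1 − a) = 1/3529;  first 4 digits = (1, 0, 5, 3)

v_7(a) = 2 ≥ 1, so the series converges in ℤ_7 to 1/(1 − a) = 1/(1 − (-3528)) = 1/3529. Expand this rational in ℤ_7: compute digits iteratively via d_i = x_i mod 7, x_{i+1} = (x_i − d_i)/7. The first 4 digits are (1, 0, 5, 3).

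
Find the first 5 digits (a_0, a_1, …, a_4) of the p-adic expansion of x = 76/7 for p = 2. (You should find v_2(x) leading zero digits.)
(a_0, …, a_4) = (0, 0, 1, 0, 1)

v_2(76/7) = 2, so a_0 = ... = a_1 = 0. Factor out: x = 2^2 · u with u = 19/7 a unit in ℤ_2. Expand u iteratively via a_{v+i} = u_i mod 2, u_{i+1} = (u_i − a_{v+i})/2:
  u_0 = 19/7;  a_2 = 1;  u_1 = (u_0 − 1)/2 = 6/7
  u_1 = 6/7;  a_3 = 0;  u_2 = (u_1 − 0)/2 = 3/7
  u_2 = 3/7;  a_4 = 1;  u_3 = (u_2 − 1)/2 = -2/7
Digits: (0, 0, 1, 0, 1).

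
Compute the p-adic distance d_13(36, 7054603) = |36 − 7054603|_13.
d_13(36, 7054603) = 1/371293

Step 1 — x − y = 36 − 7054603 = -7054567. Step 2 — v_13(-7054567) = 5 (factor: -7054567 = −(13^5 · 19); the sign does not affect v_p). Step 3 — |x − y|_13 = 13^{-5} = 1/371293.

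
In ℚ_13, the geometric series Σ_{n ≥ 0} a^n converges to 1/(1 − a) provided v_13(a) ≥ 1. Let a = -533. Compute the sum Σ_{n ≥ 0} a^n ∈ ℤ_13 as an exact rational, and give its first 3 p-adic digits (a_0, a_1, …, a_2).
Σ a^n = 1/(1 − a) = 1/534;  first 3 digits = (1, 11, 0)

v_13(a) = 1 ≥ 1, so the series converges in ℤ_13 to 1/(1 − a) = 1/(1 − (-533)) = 1/534. Expand this rational in ℤ_13: compute digits iteratively via d_i = x_i mod 13, x_{i+1} = (x_i − d_i)/13. The first 3 digits are (1, 11, 0).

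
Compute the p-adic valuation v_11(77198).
v_11(77198) = 3

v_11(n) is the largest exponent k such that 11^k divides n. Factor out: 77198 = 11^3 · 58. (Sign doesn't affect v_p.) So v_11(77198) = 3.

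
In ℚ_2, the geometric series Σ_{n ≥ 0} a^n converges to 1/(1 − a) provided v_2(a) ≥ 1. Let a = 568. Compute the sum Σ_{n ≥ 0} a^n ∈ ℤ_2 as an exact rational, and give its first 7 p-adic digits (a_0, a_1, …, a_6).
Σ a^n = 1/(1 − a) = -1/567;  first 7 digits = (1, 0, 0, 1, 1, 1, 1)

v_2(a) = 3 ≥ 1, so the series converges in ℤ_2 to 1/(1 − a) = 1/(1 − 568) = -1/567. Expand this rational in ℤ_2: compute digits iteratively via d_i = x_i mod 2, x_{i+1} = (x_i − d_i)/2. The first 7 digits are (1, 0, 0, 1, 1, 1, 1).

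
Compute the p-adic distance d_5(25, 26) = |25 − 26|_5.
d_5(25, 26) = 1

Step 1 — x − y = 25 − 26 = -1. Step 2 — v_5(-1) = 0 (factor: -1 = −(5^0 · 1); the sign does not affect v_p). Step 3 — |x − y|_5 = 5^{0} = 1.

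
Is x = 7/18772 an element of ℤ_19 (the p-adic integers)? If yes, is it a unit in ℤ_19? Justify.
x ∉ ℤ_19 (v_19(x) = -2 < 0)

ℤ_19 = {x ∈ ℚ_19 : v_19(x) ≥ 0} and ℤ_19^× = {x ∈ ℤ_19 : v_19(x) = 0}. Here v_19(7/18772) = v_19(num) − v_19(den) = -2; compare against these criteria.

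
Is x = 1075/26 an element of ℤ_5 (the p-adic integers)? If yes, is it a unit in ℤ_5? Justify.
x ∈ ℤ_5 but not a unit; v_5(x) = 2 > 0

ℤ_5 = {x ∈ ℚ_5 : v_5(x) ≥ 0} and ℤ_5^× = {x ∈ ℤ_5 : v_5(x) = 0}. Here v_5(1075/26) = v_5(num) − v_5(den) = 2; compare against these criteria.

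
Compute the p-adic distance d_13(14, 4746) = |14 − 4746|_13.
d_13(14, 4746) = 1/169

Step 1 — x − y = 14 − 4746 = -4732. Step 2 — v_13(-4732) = 2 (factor: -4732 = −(13^2 · 28); the sign does not affect v_p). Step 3 — |x − y|_13 = 13^{-2} = 1/169.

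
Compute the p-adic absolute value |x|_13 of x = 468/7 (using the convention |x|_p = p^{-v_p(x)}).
|468/7|_13 = 1/13

Step 1 — compute v_13(x) by factoring powers of 13 out of the numerator and denominator: v_13(468/7) = 1. Step 2 — apply |x|_p = p^{-v_p(x)} = 13^{-1} = 1/13.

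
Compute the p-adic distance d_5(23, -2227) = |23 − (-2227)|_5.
d_5(23, -2227) = 1/125

Step 1 — x − y = 23 − (-2227) = 2250. Step 2 — v_5(2250) = 3 (factor: 2250 = (5^3 · 18); the sign does not affect v_p). Step 3 — |x − y|_5 = 5^{-3} = 1/125.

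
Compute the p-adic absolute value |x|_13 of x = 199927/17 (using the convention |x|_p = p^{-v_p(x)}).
|199927/17|_13 = 1/28561

Step 1 — compute v_13(x) by factoring powers of 13 out of the numerator and denominator: v_13(199927/17) = 4. Step 2 — apply |x|_p = p^{-v_p(x)} = 13^{-4} = 1/28561.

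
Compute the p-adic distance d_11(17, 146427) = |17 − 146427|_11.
d_11(17, 146427) = 1/14641

Step 1 — x − y = 17 − 146427 = -146410. Step 2 — v_11(-146410) = 4 (factor: -146410 = −(11^4 · 10); the sign does not affect v_p). Step 3 — |x − y|_11 = 11^{-4} = 1/14641.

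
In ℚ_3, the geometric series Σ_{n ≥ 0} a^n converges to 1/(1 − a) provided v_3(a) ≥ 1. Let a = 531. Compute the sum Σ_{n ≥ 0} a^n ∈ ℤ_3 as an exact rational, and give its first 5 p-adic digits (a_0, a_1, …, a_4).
Σ a^n = 1/(1 − a) = -1/530;  first 5 digits = (1, 0, 2, 1, 1)

v_3(a) = 2 ≥ 1, so the series converges in ℤ_3 to 1/(1 − a) = 1/(1 − 531) = -1/530. Expand this rational in ℤ_3: compute digits iteratively via d_i = x_i mod 3, x_{i+1} = (x_i − d_i)/3. The first 5 digits are (1, 0, 2, 1, 1).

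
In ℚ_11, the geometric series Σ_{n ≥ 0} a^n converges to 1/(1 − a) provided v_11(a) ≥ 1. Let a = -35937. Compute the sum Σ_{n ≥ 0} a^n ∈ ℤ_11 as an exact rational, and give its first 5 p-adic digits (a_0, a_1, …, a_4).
Σ a^n = 1/(1 − a) = 1/35938;  first 5 digits = (1, 0, 0, 6, 8)

v_11(a) = 3 ≥ 1, so the series converges in ℤ_11 to 1/(1 − a) = 1/(1 − (-35937)) = 1/35938. Expand this rational in ℤ_11: compute digits iteratively via d_i = x_i mod 11, x_{i+1} = (x_i − d_i)/11. The first 5 digits are (1, 0, 0, 6, 8).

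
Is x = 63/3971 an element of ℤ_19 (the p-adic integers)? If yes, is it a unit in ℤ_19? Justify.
x ∉ ℤ_19 (v_19(x) = -2 < 0)

ℤ_19 = {x ∈ ℚ_19 : v_19(x) ≥ 0} and ℤ_19^× = {x ∈ ℤ_19 : v_19(x) = 0}. Here v_19(63/3971) = v_19(num) − v_19(den) = -2; compare against these criteria.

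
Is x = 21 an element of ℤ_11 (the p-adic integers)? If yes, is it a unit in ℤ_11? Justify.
x ∈ ℤ_11^× (unit); v_11(x) = 0

ℤ_11 = {x ∈ ℚ_11 : v_11(x) ≥ 0} and ℤ_11^× = {x ∈ ℤ_11 : v_11(x) = 0}. Here v_11(21) = v_11(num) − v_11(den) = 0; compare against these criteria.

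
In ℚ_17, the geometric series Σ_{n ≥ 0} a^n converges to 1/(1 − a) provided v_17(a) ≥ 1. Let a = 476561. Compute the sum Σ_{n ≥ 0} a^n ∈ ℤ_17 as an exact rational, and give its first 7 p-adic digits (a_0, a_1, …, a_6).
Σ a^n = 1/(1 − a) = -1/476560;  first 7 digits = (1, 0, 0, 12, 5, 0, 8)

v_17(a) = 3 ≥ 1, so the series converges in ℤ_17 to 1/(1 − a) = 1/(1 − 476561) = -1/476560. Expand this rational in ℤ_17: compute digits iteratively via d_i = x_i mod 17, x_{i+1} = (x_i − d_i)/17. The first 7 digits are (1, 0, 0, 12, 5, 0, 8).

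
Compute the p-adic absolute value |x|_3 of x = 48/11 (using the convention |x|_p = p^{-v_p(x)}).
|48/11|_3 = 1/3

Step 1 — compute v_3(x) by factoring powers of 3 out of the numerator and denominator: v_3(48/11) = 1. Step 2 — apply |x|_p = p^{-v_p(x)} = 3^{-1} = 1/3.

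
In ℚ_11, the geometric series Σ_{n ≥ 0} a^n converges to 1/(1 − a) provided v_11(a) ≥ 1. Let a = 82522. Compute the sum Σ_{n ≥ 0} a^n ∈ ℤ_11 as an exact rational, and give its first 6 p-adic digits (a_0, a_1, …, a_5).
Σ a^n = 1/(1 − a) = -1/82521;  first 6 digits = (1, 0, 0, 7, 5, 0)

v_11(a) = 3 ≥ 1, so the series converges in ℤ_11 to 1/(1 − a) = 1/(1 − 82522) = -1/82521. Expand this rational in ℤ_11: compute digits iteratively via d_i = x_i mod 11, x_{i+1} = (x_i − d_i)/11. The first 6 digits are (1, 0, 0, 7, 5, 0).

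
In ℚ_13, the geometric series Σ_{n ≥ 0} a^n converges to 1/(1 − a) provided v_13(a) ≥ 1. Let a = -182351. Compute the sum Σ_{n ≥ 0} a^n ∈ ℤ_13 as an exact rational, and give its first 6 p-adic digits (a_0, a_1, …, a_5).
Σ a^n = 1/(1 − a) = 1/182352;  first 6 digits = (1, 0, 0, 8, 6, 12)

v_13(a) = 3 ≥ 1, so the series converges in ℤ_13 to 1/(1 − a) = 1/(1 − (-182351)) = 1/182352. Expand this rational in ℤ_13: compute digits iteratively via d_i = x_i mod 13, x_{i+1} = (x_i − d_i)/13. The first 6 digits are (1, 0, 0, 8, 6, 12).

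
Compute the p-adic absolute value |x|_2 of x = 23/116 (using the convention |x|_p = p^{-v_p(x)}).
|23/116|_2 = 4

Step 1 — compute v_2(x) by factoring powers of 2 out of the numerator and denominator: v_2(23/116) = -2. Step 2 — apply |x|_p = p^{-v_p(x)} = 2^{2} = 4.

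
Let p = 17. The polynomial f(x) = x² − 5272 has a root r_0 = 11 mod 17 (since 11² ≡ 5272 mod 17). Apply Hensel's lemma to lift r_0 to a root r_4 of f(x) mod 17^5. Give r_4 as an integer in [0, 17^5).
r_4 = 638055 (mod 1419857)

Hensel's recurrence: r_{i+1} = r_i − f(r_i)·(f′(r_i))^{-1} mod 17^{i+2}, with f′(x) = 2x. Iterate:
  r_0 = 11 (mod 17)
  r_1 = 232 (mod 289)
  r_2 = 4278 (mod 4913)
  r_3 = 53408 (mod 83521)
  r_4 = 638055 (mod 1419857)
Final: r_4 = 638055, and one checks f(r_4) ≡ 0 mod 17^5.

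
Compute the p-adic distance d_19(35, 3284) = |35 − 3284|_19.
d_19(35, 3284) = 1/361

Step 1 — x − y = 35 − 3284 = -3249. Step 2 — v_19(-3249) = 2 (factor: -3249 = −(19^2 · 9); the sign does not affect v_p). Step 3 — |x − y|_19 = 19^{-2} = 1/361.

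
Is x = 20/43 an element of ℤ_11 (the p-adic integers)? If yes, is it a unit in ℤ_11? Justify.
x ∈ ℤ_11^× (unit); v_11(x) = 0

ℤ_11 = {x ∈ ℚ_11 : v_11(x) ≥ 0} and ℤ_11^× = {x ∈ ℤ_11 : v_11(x) = 0}. Here v_11(20/43) = v_11(num) − v_11(den) = 0; compare against these criteria.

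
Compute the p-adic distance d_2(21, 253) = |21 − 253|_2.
d_2(21, 253) = 1/8

Step 1 — x − y = 21 − 253 = -232. Step 2 — v_2(-232) = 3 (factor: -232 = −(2^3 · 29); the sign does not affect v_p). Step 3 — |x − y|_2 = 2^{-3} = 1/8.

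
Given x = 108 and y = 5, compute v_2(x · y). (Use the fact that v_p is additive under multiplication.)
v_2(540) = 2

v_p(x) = 2 (factor: 108 = 2^2 · 27); v_p(y) = 0 (factor: 5 = 2^0 · 5). Additivity: v_p(xy) = v_p(x) + v_p(y) = 2 + 0 = 2. (Direct check: xy = 540 = 2^2 · (135).)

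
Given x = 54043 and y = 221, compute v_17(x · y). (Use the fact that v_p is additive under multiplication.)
v_17(11943503) = 4

v_p(x) = 3 (factor: 54043 = 17^3 · 11); v_p(y) = 1 (factor: 221 = 17^1 · 13). Additivity: v_p(xy) = v_p(x) + v_p(y) = 3 + 1 = 4. (Direct check: xy = 11943503 = 17^4 · (143).)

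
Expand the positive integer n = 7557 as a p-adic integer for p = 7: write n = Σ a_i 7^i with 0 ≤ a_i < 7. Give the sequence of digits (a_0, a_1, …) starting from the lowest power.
(a_0, a_1, …) = (4, 1, 0, 1, 3)

Repeated division by 7 gives the digits low-to-high: 7557 = 4 + 1·7^1 + 1·7^3 + 3·7^4. Digit sequence: (4, 1, 0, 1, 3).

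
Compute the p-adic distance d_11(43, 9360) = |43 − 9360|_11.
d_11(43, 9360) = 1/1331

Step 1 — x − y = 43 − 9360 = -9317. Step 2 — v_11(-9317) = 3 (factor: -9317 = −(11^3 · 7); the sign does not affect v_p). Step 3 — |x − y|_11 = 11^{-3} = 1/1331.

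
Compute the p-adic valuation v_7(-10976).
v_7(-10976) = 3

v_7(n) is the largest exponent k such that 7^k divides n. Factor out: -10976 = -7^3 · 32. (Sign doesn't affect v_p.) So v_7(-10976) = 3.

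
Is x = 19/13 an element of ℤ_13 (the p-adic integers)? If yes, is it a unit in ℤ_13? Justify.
x ∉ ℤ_13 (v_13(x) = -1 < 0)

ℤ_13 = {x ∈ ℚ_13 : v_13(x) ≥ 0} and ℤ_13^× = {x ∈ ℤ_13 : v_13(x) = 0}. Here v_13(19/13) = v_13(num) − v_13(den) = -1; compare against these criteria.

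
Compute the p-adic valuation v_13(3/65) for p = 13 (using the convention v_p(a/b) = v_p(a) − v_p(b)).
v_13(3/65) = -1

Factor powers of 13 from the numerator and denominator of the reduced fraction: 3 = 13^0 · 3 and 65 = 13^1 · 5. Apply v_p(a/b) = v_p(a) − v_p(b): v_13(3/65) = 0 − 1 = -1.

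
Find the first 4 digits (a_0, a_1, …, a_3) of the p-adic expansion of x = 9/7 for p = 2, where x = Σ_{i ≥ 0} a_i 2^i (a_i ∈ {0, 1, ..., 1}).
(a_0, …, a_3) = (1, 1, 1, 1)

v_2(9/7) = 0 (numerator and denominator both coprime to 2), so x ∈ ℤ_2^×. Compute digits iteratively via a_i = x_i mod 2, x_{i+1} = (x_i − a_i)/2, with x_0 = x:
  x_0 = 9/7;  a_0 = 1;  x_1 = (x_0 − 1)/2 = 1/7
  x_1 = 1/7;  a_1 = 1;  x_2 = (x_1 − 1)/2 = -3/7
  x_2 = -3/7;  a_2 = 1;  x_3 = (x_2 − 1)/2 = -5/7
  x_3 = -5/7;  a_3 = 1;  x_4 = (x_3 − 1)/2 = -6/7
Digits: (1, 1, 1, 1).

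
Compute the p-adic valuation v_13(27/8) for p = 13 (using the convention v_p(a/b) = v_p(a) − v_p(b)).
v_13(27/8) = 0

Factor powers of 13 from the numerator and denominator of the reduced fraction: 27 = 13^0 · 27 and 8 = 13^0 · 8. Apply v_p(a/b) = v_p(a) − v_p(b): v_13(27/8) = 0 − 0 = 0.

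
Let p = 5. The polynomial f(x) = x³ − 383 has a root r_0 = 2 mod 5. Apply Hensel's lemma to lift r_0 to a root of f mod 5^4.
r_3 = 502 (mod 625)

Hensel: r_{i+1} = r_i − f(r_i)/f′(r_i) mod 5^{i+2}, where f′(x) = 3x². Iterate:
  r_0 = 2 (mod 5)
  r_1 = 2 (mod 25)
  r_2 = 2 (mod 125)
  r_3 = 502 (mod 625)
Final: r = 502 with f(r) ≡ 0 mod 5^4.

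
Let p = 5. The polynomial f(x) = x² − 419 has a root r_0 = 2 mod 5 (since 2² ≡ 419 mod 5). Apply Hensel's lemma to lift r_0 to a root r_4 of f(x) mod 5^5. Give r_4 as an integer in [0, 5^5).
r_4 = 2862 (mod 3125)

Hensel's recurrence: r_{i+1} = r_i − f(r_i)·(f′(r_i))^{-1} mod 5^{i+2}, with f′(x) = 2x. Iterate:
  r_0 = 2 (mod 5)
  r_1 = 12 (mod 25)
  r_2 = 112 (mod 125)
  r_3 = 362 (mod 625)
  r_4 = 2862 (mod 3125)
Final: r_4 = 2862, and one checks f(r_4) ≡ 0 mod 5^5.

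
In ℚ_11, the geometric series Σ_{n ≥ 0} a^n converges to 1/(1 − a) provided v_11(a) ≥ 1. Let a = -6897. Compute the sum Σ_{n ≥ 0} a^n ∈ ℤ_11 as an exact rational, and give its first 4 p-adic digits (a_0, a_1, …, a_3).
Σ a^n = 1/(1 − a) = 1/6898;  first 4 digits = (1, 0, 9, 5)

v_11(a) = 2 ≥ 1, so the series converges in ℤ_11 to 1/(1 − a) = 1/(1 − (-6897)) = 1/6898. Expand this rational in ℤ_11: compute digits iteratively via d_i = x_i mod 11, x_{i+1} = (x_i − d_i)/11. The first 4 digits are (1, 0, 9, 5).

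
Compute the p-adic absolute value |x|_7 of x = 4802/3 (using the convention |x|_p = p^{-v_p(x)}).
|4802/3|_7 = 1/2401

Step 1 — compute v_7(x) by factoring powers of 7 out of the numerator and denominator: v_7(4802/3) = 4. Step 2 — apply |x|_p = p^{-v_p(x)} = 7^{-4} = 1/2401.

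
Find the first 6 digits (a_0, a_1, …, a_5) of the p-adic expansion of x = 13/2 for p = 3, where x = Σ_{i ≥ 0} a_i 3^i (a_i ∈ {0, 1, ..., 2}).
(a_0, …, a_5) = (2, 0, 2, 1, 1, 1)

v_3(13/2) = 0 (numerator and denominator both coprime to 3), so x ∈ ℤ_3^×. Compute digits iteratively via a_i = x_i mod 3, x_{i+1} = (x_i − a_i)/3, with x_0 = x:
  x_0 = 13/2;  a_0 = 2;  x_1 = (x_0 − 2)/3 = 3/2
  x_1 = 3/2;  a_1 = 0;  x_2 = (x_1 − 0)/3 = 1/2
  x_2 = 1/2;  a_2 = 2;  x_3 = (x_2 − 2)/3 = -1/2
  x_3 = -1/2;  a_3 = 1;  x_4 = (x_3 − 1)/3 = -1/2
  x_4 = -1/2;  a_4 = 1;  x_5 = (x_4 − 1)/3 = -1/2
  x_5 = -1/2;  a_5 = 1;  x_6 = (x_5 − 1)/3 = -1/2
Digits: (2, 0, 2, 1, 1, 1).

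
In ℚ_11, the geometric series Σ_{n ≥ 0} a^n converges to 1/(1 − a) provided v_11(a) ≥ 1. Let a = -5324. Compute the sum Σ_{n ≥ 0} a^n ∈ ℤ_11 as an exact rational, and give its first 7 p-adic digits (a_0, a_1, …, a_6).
Σ a^n = 1/(1 − a) = 1/5325;  first 7 digits = (1, 0, 0, 7, 10, 10, 4)

v_11(a) = 3 ≥ 1, so the series converges in ℤ_11 to 1/(1 − a) = 1/(1 − (-5324)) = 1/5325. Expand this rational in ℤ_11: compute digits iteratively via d_i = x_i mod 11, x_{i+1} = (x_i − d_i)/11. The first 7 digits are (1, 0, 0, 7, 10, 10, 4).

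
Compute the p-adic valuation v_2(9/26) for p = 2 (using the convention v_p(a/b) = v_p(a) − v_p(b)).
v_2(9/26) = -1

Factor powers of 2 from the numerator and denominator of the reduced fraction: 9 = 2^0 · 9 and 26 = 2^1 · 13. Apply v_p(a/b) = v_p(a) − v_p(b): v_2(9/26) = 0 − 1 = -1.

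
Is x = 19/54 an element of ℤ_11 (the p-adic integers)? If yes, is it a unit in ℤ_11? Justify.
x ∈ ℤ_11^× (unit); v_11(x) = 0

ℤ_11 = {x ∈ ℚ_11 : v_11(x) ≥ 0} and ℤ_11^× = {x ∈ ℤ_11 : v_11(x) = 0}. Here v_11(19/54) = v_11(num) − v_11(den) = 0; compare against these criteria.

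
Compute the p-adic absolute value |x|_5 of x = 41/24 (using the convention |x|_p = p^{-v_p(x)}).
|41/24|_5 = 1

Step 1 — compute v_5(x) by factoring powers of 5 out of the numerator and denominator: v_5(41/24) = 0. Step 2 — apply |x|_p = p^{-v_p(x)} = 5^{0} = 1.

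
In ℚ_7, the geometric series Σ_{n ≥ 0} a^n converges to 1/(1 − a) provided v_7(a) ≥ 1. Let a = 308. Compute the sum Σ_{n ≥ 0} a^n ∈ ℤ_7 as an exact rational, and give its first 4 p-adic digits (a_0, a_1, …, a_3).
Σ a^n = 1/(1 − a) = -1/307;  first 4 digits = (1, 2, 3, 5)

v_7(a) = 1 ≥ 1, so the series converges in ℤ_7 to 1/(1 − a) = 1/(1 − 308) = -1/307. Expand this rational in ℤ_7: compute digits iteratively via d_i = x_i mod 7, x_{i+1} = (x_i − d_i)/7. The first 4 digits are (1, 2, 3, 5).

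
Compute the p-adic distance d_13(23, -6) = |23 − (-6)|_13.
d_13(23, -6) = 1

Step 1 — x − y = 23 − (-6) = 29. Step 2 — v_13(29) = 0 (factor: 29 = (13^0 · 29); the sign does not affect v_p). Step 3 — |x − y|_13 = 13^{0} = 1.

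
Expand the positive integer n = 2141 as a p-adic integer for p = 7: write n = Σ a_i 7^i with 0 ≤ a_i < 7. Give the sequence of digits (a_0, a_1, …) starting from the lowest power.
(a_0, a_1, …) = (6, 4, 1, 6)

Repeated division by 7 gives the digits low-to-high: 2141 = 6 + 4·7^1 + 1·7^2 + 6·7^3. Digit sequence: (6, 4, 1, 6).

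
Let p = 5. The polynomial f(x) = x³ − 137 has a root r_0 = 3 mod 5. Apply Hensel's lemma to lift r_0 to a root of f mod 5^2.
r_1 = 8 (mod 25)

Hensel: r_{i+1} = r_i − f(r_i)/f′(r_i) mod 5^{i+2}, where f′(x) = 3x². Iterate:
  r_0 = 3 (mod 5)
  r_1 = 8 (mod 25)
Final: r = 8 with f(r) ≡ 0 mod 5^2.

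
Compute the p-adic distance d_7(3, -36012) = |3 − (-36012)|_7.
d_7(3, -36012) = 1/2401

Step 1 — x − y = 3 − (-36012) = 36015. Step 2 — v_7(36015) = 4 (factor: 36015 = (7^4 · 15); the sign does not affect v_p). Step 3 — |x − y|_7 = 7^{-4} = 1/2401.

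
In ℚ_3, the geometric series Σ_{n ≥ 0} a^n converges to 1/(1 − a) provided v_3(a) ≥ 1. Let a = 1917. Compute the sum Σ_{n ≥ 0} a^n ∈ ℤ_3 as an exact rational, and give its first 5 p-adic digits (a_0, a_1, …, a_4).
Σ a^n = 1/(1 − a) = -1/1916;  first 5 digits = (1, 0, 0, 2, 2)

v_3(a) = 3 ≥ 1, so the series converges in ℤ_3 to 1/(1 − a) = 1/(1 − 1917) = -1/1916. Expand this rational in ℤ_3: compute digits iteratively via d_i = x_i mod 3, x_{i+1} = (x_i − d_i)/3. The first 5 digits are (1, 0, 0, 2, 2).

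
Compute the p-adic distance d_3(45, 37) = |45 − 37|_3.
d_3(45, 37) = 1

Step 1 — x − y = 45 − 37 = 8. Step 2 — v_3(8) = 0 (factor: 8 = (3^0 · 8); the sign does not affect v_p). Step 3 — |x − y|_3 = 3^{0} = 1.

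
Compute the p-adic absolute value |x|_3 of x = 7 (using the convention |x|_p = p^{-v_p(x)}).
|7|_3 = 1

Step 1 — compute v_3(x) by factoring powers of 3 out of the numerator and denominator: v_3(7) = 0. Step 2 — apply |x|_p = p^{-v_p(x)} = 3^{0} = 1.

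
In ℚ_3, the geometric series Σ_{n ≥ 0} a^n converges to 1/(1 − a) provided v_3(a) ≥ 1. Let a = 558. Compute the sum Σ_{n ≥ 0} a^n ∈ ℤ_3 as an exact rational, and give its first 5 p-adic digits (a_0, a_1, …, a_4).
Σ a^n = 1/(1 − a) = -1/557;  first 5 digits = (1, 0, 2, 2, 1)

v_3(a) = 2 ≥ 1, so the series converges in ℤ_3 to 1/(1 − a) = 1/(1 − 558) = -1/557. Expand this rational in ℤ_3: compute digits iteratively via d_i = x_i mod 3, x_{i+1} = (x_i − d_i)/3. The first 5 digits are (1, 0, 2, 2, 1).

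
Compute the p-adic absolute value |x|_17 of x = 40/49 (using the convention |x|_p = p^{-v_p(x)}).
|40/49|_17 = 1

Step 1 — compute v_17(x) by factoring powers of 17 out of the numerator and denominator: v_17(40/49) = 0. Step 2 — apply |x|_p = p^{-v_p(x)} = 17^{0} = 1.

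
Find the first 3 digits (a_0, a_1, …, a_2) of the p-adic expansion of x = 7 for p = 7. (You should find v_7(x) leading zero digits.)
(a_0, …, a_2) = (0, 1, 0)

v_7(7) = 1, so a_0 = ... = a_0 = 0. Factor out: x = 7^1 · u with u = 1 a unit in ℤ_7. Expand u iteratively via a_{v+i} = u_i mod 7, u_{i+1} = (u_i − a_{v+i})/7:
  u_0 = 1;  a_1 = 1;  u_1 = (u_0 − 1)/7 = 0
  u_1 = 0;  a_2 = 0;  u_2 = (u_1 − 0)/7 = 0
Digits: (0, 1, 0).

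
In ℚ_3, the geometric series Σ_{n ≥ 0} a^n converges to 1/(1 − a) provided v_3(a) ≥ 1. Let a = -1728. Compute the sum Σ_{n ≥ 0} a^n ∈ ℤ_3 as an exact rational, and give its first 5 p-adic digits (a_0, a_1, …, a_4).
Σ a^n = 1/(1 − a) = 1/1729;  first 5 digits = (1, 0, 0, 2, 2)

v_3(a) = 3 ≥ 1, so the series converges in ℤ_3 to 1/(1 − a) = 1/(1 − (-1728)) = 1/1729. Expand this rational in ℤ_3: compute digits iteratively via d_i = x_i mod 3, x_{i+1} = (x_i − d_i)/3. The first 5 digits are (1, 0, 0, 2, 2).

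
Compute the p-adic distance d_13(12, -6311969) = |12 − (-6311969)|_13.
d_13(12, -6311969) = 1/371293

Step 1 — x − y = 12 − (-6311969) = 6311981. Step 2 — v_13(6311981) = 5 (factor: 6311981 = (13^5 · 17); the sign does not affect v_p). Step 3 — |x − y|_13 = 13^{-5} = 1/371293.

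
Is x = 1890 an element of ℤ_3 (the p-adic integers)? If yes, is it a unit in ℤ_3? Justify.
x ∈ ℤ_3 but not a unit; v_3(x) = 3 > 0

ℤ_3 = {x ∈ ℚ_3 : v_3(x) ≥ 0} and ℤ_3^× = {x ∈ ℤ_3 : v_3(x) = 0}. Here v_3(1890) = v_3(num) − v_3(den) = 3; compare against these criteria.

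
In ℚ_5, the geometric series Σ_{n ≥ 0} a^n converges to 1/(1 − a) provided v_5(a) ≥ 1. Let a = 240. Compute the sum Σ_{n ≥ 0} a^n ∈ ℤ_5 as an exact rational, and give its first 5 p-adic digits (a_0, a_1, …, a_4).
Σ a^n = 1/(1 − a) = -1/239;  first 5 digits = (1, 3, 3, 4, 1)

v_5(a) = 1 ≥ 1, so the series converges in ℤ_5 to 1/(1 − a) = 1/(1 − 240) = -1/239. Expand this rational in ℤ_5: compute digits iteratively via d_i = x_i mod 5, x_{i+1} = (x_i − d_i)/5. The first 5 digits are (1, 3, 3, 4, 1).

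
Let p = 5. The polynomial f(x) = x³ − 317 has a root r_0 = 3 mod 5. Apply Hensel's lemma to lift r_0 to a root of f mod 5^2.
r_1 = 23 (mod 25)

Hensel: r_{i+1} = r_i − f(r_i)/f′(r_i) mod 5^{i+2}, where f′(x) = 3x². Iterate:
  r_0 = 3 (mod 5)
  r_1 = 23 (mod 25)
Final: r = 23 with f(r) ≡ 0 mod 5^2.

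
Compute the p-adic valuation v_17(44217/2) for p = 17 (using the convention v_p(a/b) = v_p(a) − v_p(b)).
v_17(44217/2) = 3

Factor powers of 17 from the numerator and denominator of the reduced fraction: 44217 = 17^3 · 9 and 2 = 17^0 · 2. Apply v_p(a/b) = v_p(a) − v_p(b): v_17(44217/2) = 3 − 0 = 3.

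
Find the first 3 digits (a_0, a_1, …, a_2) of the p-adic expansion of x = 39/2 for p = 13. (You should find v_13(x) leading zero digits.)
(a_0, …, a_2) = (0, 8, 6)

v_13(39/2) = 1, so a_0 = ... = a_0 = 0. Factor out: x = 13^1 · u with u = 3/2 a unit in ℤ_13. Expand u iteratively via a_{v+i} = u_i mod 13, u_{i+1} = (u_i − a_{v+i})/13:
  u_0 = 3/2;  a_1 = 8;  u_1 = (u_0 − 8)/13 = -1/2
  u_1 = -1/2;  a_2 = 6;  u_2 = (u_1 − 6)/13 = -1/2
Digits: (0, 8, 6).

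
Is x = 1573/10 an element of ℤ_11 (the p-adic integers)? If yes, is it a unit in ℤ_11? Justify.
x ∈ ℤ_11 but not a unit; v_11(x) = 2 > 0

ℤ_11 = {x ∈ ℚ_11 : v_11(x) ≥ 0} and ℤ_11^× = {x ∈ ℤ_11 : v_11(x) = 0}. Here v_11(1573/10) = v_11(num) − v_11(den) = 2; compare against these criteria.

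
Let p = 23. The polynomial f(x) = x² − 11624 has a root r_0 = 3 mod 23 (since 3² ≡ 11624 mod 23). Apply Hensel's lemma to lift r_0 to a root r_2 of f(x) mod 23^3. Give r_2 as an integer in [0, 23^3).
r_2 = 2556 (mod 12167)

Hensel's recurrence: r_{i+1} = r_i − f(r_i)·(f′(r_i))^{-1} mod 23^{i+2}, with f′(x) = 2x. Iterate:
  r_0 = 3 (mod 23)
  r_1 = 440 (mod 529)
  r_2 = 2556 (mod 12167)
Final: r_2 = 2556, and one checks f(r_2) ≡ 0 mod 23^3.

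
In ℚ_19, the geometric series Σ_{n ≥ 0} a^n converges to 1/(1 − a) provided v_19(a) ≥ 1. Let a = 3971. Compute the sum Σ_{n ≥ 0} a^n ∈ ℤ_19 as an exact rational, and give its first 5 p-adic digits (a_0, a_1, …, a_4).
Σ a^n = 1/(1 − a) = -1/3970;  first 5 digits = (1, 0, 11, 0, 7)

v_19(a) = 2 ≥ 1, so the series converges in ℤ_19 to 1/(1 − a) = 1/(1 − 3971) = -1/3970. Expand this rational in ℤ_19: compute digits iteratively via d_i = x_i mod 19, x_{i+1} = (x_i − d_i)/19. The first 5 digits are (1, 0, 11, 0, 7).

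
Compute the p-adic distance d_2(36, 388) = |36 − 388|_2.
d_2(36, 388) = 1/32

Step 1 — x − y = 36 − 388 = -352. Step 2 — v_2(-352) = 5 (factor: -352 = −(2^5 · 11); the sign does not affect v_p). Step 3 — |x − y|_2 = 2^{-5} = 1/32.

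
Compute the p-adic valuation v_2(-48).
v_2(-48) = 4

v_2(n) is the largest exponent k such that 2^k divides n. Factor out: -48 = -2^4 · 3. (Sign doesn't affect v_p.) So v_2(-48) = 4.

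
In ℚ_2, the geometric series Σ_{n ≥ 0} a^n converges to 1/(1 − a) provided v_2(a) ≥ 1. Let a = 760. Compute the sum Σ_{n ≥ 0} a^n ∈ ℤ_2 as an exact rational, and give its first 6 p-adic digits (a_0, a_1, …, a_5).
Σ a^n = 1/(1 − a) = -1/759;  first 6 digits = (1, 0, 0, 1, 1, 1)

v_2(a) = 3 ≥ 1, so the series converges in ℤ_2 to 1/(1 − a) = 1/(1 − 760) = -1/759. Expand this rational in ℤ_2: compute digits iteratively via d_i = x_i mod 2, x_{i+1} = (x_i − d_i)/2. The first 6 digits are (1, 0, 0, 1, 1, 1).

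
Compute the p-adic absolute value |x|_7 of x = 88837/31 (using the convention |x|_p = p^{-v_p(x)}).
|88837/31|_7 = 1/2401

Step 1 — compute v_7(x) by factoring powers of 7 out of the numerator and denominator: v_7(88837/31) = 4. Step 2 — apply |x|_p = p^{-v_p(x)} = 7^{-4} = 1/2401.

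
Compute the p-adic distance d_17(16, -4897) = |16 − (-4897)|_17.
d_17(16, -4897) = 1/4913

Step 1 — x − y = 16 − (-4897) = 4913. Step 2 — v_17(4913) = 3 (factor: 4913 = (17^3 · 1); the sign does not affect v_p). Step 3 — |x − y|_17 = 17^{-3} = 1/4913.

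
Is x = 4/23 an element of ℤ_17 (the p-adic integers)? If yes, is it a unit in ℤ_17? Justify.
x ∈ ℤ_17^× (unit); v_17(x) = 0

ℤ_17 = {x ∈ ℚ_17 : v_17(x) ≥ 0} and ℤ_17^× = {x ∈ ℤ_17 : v_17(x) = 0}. Here v_17(4/23) = v_17(num) − v_17(den) = 0; compare against these criteria.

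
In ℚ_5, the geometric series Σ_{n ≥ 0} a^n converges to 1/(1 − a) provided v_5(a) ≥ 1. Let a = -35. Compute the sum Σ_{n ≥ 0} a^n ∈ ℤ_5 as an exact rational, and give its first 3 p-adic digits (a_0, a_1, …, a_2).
Σ a^n = 1/(1 − a) = 1/36;  first 3 digits = (1, 3, 2)

v_5(a) = 1 ≥ 1, so the series converges in ℤ_5 to 1/(1 − a) = 1/(1 − (-35)) = 1/36. Expand this rational in ℤ_5: compute digits iteratively via d_i = x_i mod 5, x_{i+1} = (x_i − d_i)/5. The first 3 digits are (1, 3, 2).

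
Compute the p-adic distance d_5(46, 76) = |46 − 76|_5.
d_5(46, 76) = 1/5

Step 1 — x − y = 46 − 76 = -30. Step 2 — v_5(-30) = 1 (factor: -30 = −(5^1 · 6); the sign does not affect v_p). Step 3 — |x − y|_5 = 5^{-1} = 1/5.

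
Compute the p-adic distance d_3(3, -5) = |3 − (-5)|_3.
d_3(3, -5) = 1

Step 1 — x − y = 3 − (-5) = 8. Step 2 — v_3(8) = 0 (factor: 8 = (3^0 · 8); the sign does not affect v_p). Step 3 — |x − y|_3 = 3^{0} = 1.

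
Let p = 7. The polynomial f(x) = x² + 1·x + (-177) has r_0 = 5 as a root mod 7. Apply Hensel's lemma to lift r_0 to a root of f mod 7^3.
r_2 = 299 (mod 343)

Hensel: r_{i+1} = r_i − f(r_i)·(f′(r_i))^{-1} mod 7^{i+2}, f′(x) = 2x + 1. Iterate:
  r_0 = 5 (mod 7)
  r_1 = 5 (mod 49)
  r_2 = 299 (mod 343)
Final: r = 299 satisfies f(r) ≡ 0 mod 7^3.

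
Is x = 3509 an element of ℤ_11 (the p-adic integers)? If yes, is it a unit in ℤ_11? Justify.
x ∈ ℤ_11 but not a unit; v_11(x) = 2 > 0

ℤ_11 = {x ∈ ℚ_11 : v_11(x) ≥ 0} and ℤ_11^× = {x ∈ ℤ_11 : v_11(x) = 0}. Here v_11(3509) = v_11(num) − v_11(den) = 2; compare against these criteria.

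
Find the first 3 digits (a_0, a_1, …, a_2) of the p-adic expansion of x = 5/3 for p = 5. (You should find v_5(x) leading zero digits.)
(a_0, …, a_2) = (0, 2, 3)

v_5(5/3) = 1, so a_0 = ... = a_0 = 0. Factor out: x = 5^1 · u with u = 1/3 a unit in ℤ_5. Expand u iteratively via a_{v+i} = u_i mod 5, u_{i+1} = (u_i − a_{v+i})/5:
  u_0 = 1/3;  a_1 = 2;  u_1 = (u_0 − 2)/5 = -1/3
  u_1 = -1/3;  a_2 = 3;  u_2 = (u_1 − 3)/5 = -2/3
Digits: (0, 2, 3).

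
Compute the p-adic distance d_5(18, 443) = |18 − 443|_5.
d_5(18, 443) = 1/25

Step 1 — x − y = 18 − 443 = -425. Step 2 — v_5(-425) = 2 (factor: -425 = −(5^2 · 17); the sign does not affect v_p). Step 3 — |x − y|_5 = 5^{-2} = 1/25.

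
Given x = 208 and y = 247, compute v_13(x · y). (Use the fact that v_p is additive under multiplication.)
v_13(51376) = 2

v_p(x) = 1 (factor: 208 = 13^1 · 16); v_p(y) = 1 (factor: 247 = 13^1 · 19). Additivity: v_p(xy) = v_p(x) + v_p(y) = 1 + 1 = 2. (Direct check: xy = 51376 = 13^2 · (304).)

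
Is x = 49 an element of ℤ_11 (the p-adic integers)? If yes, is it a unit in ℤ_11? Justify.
x ∈ ℤ_11^× (unit); v_11(x) = 0

ℤ_11 = {x ∈ ℚ_11 : v_11(x) ≥ 0} and ℤ_11^× = {x ∈ ℤ_11 : v_11(x) = 0}. Here v_11(49) = v_11(num) − v_11(den) = 0; compare against these criteria.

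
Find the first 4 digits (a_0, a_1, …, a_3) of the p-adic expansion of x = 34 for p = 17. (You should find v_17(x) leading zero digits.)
(a_0, …, a_3) = (0, 2, 0, 0)

v_17(34) = 1, so a_0 = ... = a_0 = 0. Factor out: x = 17^1 · u with u = 2 a unit in ℤ_17. Expand u iteratively via a_{v+i} = u_i mod 17, u_{i+1} = (u_i − a_{v+i})/17:
  u_0 = 2;  a_1 = 2;  u_1 = (u_0 − 2)/17 = 0
  u_1 = 0;  a_2 = 0;  u_2 = (u_1 − 0)/17 = 0
  u_2 = 0;  a_3 = 0;  u_3 = (u_2 − 0)/17 = 0
Digits: (0, 2, 0, 0).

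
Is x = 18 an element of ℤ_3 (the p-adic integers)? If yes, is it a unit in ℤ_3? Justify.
x ∈ ℤ_3 but not a unit; v_3(x) = 2 > 0

ℤ_3 = {x ∈ ℚ_3 : v_3(x) ≥ 0} and ℤ_3^× = {x ∈ ℤ_3 : v_3(x) = 0}. Here v_3(18) = v_3(num) − v_3(den) = 2; compare against these criteria.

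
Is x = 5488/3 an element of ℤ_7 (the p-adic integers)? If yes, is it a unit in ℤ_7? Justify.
x ∈ ℤ_7 but not a unit; v_7(x) = 3 > 0

ℤ_7 = {x ∈ ℚ_7 : v_7(x) ≥ 0} and ℤ_7^× = {x ∈ ℤ_7 : v_7(x) = 0}. Here v_7(5488/3) = v_7(num) − v_7(den) = 3; compare against these criteria.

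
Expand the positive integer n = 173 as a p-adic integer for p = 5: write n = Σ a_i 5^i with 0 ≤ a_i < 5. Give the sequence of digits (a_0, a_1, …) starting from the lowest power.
(a_0, a_1, …) = (3, 4, 1, 1)

Repeated division by 5 gives the digits low-to-high: 173 = 3 + 4·5^1 + 1·5^2 + 1·5^3. Digit sequence: (3, 4, 1, 1).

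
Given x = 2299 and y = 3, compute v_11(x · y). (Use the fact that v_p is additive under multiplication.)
v_11(6897) = 2

v_p(x) = 2 (factor: 2299 = 11^2 · 19); v_p(y) = 0 (factor: 3 = 11^0 · 3). Additivity: v_p(xy) = v_p(x) + v_p(y) = 2 + 0 = 2. (Direct check: xy = 6897 = 11^2 · (57).)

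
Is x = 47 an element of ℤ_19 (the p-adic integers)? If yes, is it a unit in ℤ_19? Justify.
x ∈ ℤ_19^× (unit); v_19(x) = 0

ℤ_19 = {x ∈ ℚ_19 : v_19(x) ≥ 0} and ℤ_19^× = {x ∈ ℤ_19 : v_19(x) = 0}. Here v_19(47) = v_19(num) − v_19(den) = 0; compare against these criteria.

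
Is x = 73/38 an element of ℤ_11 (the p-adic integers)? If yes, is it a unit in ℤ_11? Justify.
x ∈ ℤ_11^× (unit); v_11(x) = 0

ℤ_11 = {x ∈ ℚ_11 : v_11(x) ≥ 0} and ℤ_11^× = {x ∈ ℤ_11 : v_11(x) = 0}. Here v_11(73/38) = v_11(num) − v_11(den) = 0; compare against these criteria.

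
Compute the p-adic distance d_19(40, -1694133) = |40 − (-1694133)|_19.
d_19(40, -1694133) = 1/130321

Step 1 — x − y = 40 − (-1694133) = 1694173. Step 2 — v_19(1694173) = 4 (factor: 1694173 = (19^4 · 13); the sign does not affect v_p). Step 3 — |x − y|_19 = 19^{-4} = 1/130321.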